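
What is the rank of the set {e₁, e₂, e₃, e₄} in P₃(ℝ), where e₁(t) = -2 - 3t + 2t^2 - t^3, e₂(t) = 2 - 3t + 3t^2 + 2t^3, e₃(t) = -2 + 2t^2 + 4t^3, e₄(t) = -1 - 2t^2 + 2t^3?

rank 4

Use coordinates relative to {1, t, …, t^3}.
Apply Gaussian elimination to the matrix whose rows are e₁, e₂, e₃, e₄.
Reduction leaves 4 leading entries, giving rank 4.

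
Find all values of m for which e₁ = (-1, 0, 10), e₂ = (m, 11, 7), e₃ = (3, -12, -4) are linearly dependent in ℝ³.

m = -37/12

Dependence holds iff the 3×3 matrix [e₁ e₂ e₃] is singular.
Cofactor expansion gives det = -120*m - 370.
This vanishes exactly when m = -37/12.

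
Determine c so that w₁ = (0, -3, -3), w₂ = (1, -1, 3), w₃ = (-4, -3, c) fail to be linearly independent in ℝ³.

Dependence holds iff the 3×3 matrix [w₁ w₂ w₃] is singular.
Expanding, det = 3*c + 57.
Setting this to zero gives c = -19.

c = -19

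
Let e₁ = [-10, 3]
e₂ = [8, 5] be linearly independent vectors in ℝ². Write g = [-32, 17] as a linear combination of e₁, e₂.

g = 4e₁ + e₂

Solve the system with e₁, e₂ as columns and g as the right-hand side.
Row-reducing the augmented matrix gives the unique coefficients (α₁, α₂) = (4, 1).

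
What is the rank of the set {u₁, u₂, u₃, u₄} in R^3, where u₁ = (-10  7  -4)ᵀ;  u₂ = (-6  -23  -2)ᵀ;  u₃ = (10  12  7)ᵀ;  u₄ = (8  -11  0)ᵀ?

3

Put the 3×4 matrix [u₁|u₂|u₃|u₄] into echelon form.
Reduction leaves 3 leading entries, giving rank 3.
(With 4 elements in a 3-dimensional space the rank is at most 3.)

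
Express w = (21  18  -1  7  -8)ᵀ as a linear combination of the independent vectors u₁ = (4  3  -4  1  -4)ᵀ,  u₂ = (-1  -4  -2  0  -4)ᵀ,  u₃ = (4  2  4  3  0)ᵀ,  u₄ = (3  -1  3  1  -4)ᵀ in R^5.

Solve the system with u₁, u₂, u₃, u₄ as columns and w as the right-hand side.
Row-reducing the augmented matrix gives the unique coefficients (c₁, …, c₄) = (3, -2, 1, 1).

w = 3u₁ - 2u₂ + u₃ + u₄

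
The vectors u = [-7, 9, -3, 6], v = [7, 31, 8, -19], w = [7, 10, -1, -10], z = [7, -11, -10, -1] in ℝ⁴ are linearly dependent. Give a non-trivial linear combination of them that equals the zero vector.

v - 2w + z = 0

Set up α₁u + … + α₄z = 0 and solve the homogeneous system.
The free variable yields coefficients (0, 1, -2, 1) (any nonzero multiple also works).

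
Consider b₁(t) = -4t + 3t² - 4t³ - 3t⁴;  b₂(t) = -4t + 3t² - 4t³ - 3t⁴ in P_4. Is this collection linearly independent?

Write each element as a coordinate vector in ℝ⁵ using {1, t, …, t⁴}.
Two of the vectors are equal, giving an immediate dependence.

linearly dependent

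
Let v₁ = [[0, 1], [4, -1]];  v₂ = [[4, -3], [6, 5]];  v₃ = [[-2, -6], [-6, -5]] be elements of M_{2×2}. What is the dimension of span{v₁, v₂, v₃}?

Use coordinates relative to {E₁₁, E₁₂, E₂₁, E₂₂}.
Form the matrix with v₁, v₂, v₃ as columns and reduce.
Reduction leaves 3 leading entries, giving rank 3.

3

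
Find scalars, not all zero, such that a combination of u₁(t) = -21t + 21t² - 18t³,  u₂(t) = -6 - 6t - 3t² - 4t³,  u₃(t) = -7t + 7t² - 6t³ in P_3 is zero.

Write each element as a vector in ℝ⁴ using {1, t, …, t³}.
Row-reduce the matrix with u₁, u₂, u₃ as columns; the null space gives the coefficients.
One solution (up to scaling) is (1, 0, -3).

u₁ - 3u₃ = 0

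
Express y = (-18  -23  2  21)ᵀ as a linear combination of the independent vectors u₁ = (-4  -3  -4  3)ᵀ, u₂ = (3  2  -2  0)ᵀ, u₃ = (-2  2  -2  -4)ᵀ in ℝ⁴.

y = 3u₁ - 4u₂ - 3u₃

Since u₁, u₂, u₃ are independent, the coefficients expressing y are uniquely determined by a linear system.
Back-substitution yields (a₁, a₂, a₃) = (3, -4, -3).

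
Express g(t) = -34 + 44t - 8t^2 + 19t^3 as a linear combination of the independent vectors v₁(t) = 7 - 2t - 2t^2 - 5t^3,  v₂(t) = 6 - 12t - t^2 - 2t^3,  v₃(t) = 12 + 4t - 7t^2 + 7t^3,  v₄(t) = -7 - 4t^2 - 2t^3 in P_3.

Identify each element with its coordinate vector in ℝ⁴ via {1, t, …, t^3}.
Write g = c₁v₁ + … + c₄v₄ and equate components.
Row-reducing the augmented matrix gives the unique coefficients (c₁, …, c₄) = (-2, -3, 1, 2).

g = -2v₁ - 3v₂ + v₃ + 2v₄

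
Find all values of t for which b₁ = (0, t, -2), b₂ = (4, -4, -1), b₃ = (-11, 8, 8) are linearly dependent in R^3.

Place the vectors as rows of a 3×3 matrix; dependence ⇔ determinant zero.
The determinant works out to 24 - 21*t.
Setting this to zero gives t = 8/7.

t = 8/7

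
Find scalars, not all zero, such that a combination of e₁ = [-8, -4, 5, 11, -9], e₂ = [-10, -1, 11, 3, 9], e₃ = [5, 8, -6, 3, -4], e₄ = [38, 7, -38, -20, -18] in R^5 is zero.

e₁ + 3e₂ + e₄ = 0

Row-reduce the matrix with e₁, e₂, e₃, e₄ as columns; the null space gives the coefficients.
The free variable yields coefficients (1, 3, 0, 1) (any nonzero multiple also works).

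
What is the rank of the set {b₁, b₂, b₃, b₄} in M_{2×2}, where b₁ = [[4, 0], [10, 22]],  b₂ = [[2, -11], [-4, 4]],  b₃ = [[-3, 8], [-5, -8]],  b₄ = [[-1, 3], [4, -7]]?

rank 3

Use coordinates relative to {E₁₁, E₁₂, E₂₁, E₂₂}.
Row-reduce the 4×4 matrix with these as rows.
The echelon form has 3 nonzero rows, so the rank is 3.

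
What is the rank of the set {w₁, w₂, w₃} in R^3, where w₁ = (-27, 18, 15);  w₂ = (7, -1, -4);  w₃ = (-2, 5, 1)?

rank 2

Apply Gaussian elimination to the matrix whose rows are w₁, w₂, w₃.
There are 2 pivot columns, so rank = 2.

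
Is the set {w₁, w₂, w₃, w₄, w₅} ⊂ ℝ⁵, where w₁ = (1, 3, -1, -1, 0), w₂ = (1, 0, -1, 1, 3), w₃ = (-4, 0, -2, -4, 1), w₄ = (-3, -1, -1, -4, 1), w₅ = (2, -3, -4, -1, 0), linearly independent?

Row-reduce the matrix whose columns are w₁, w₂, w₃, w₄, w₅.
The reduction yields 5 nonzero rows, so the rank is 5.
Since rank = 5 (the number of vectors), the set is linearly independent.

linearly independent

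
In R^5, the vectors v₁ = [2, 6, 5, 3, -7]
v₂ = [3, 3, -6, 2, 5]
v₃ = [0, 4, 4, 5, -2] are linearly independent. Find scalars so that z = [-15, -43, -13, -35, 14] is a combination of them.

Set up the augmented matrix [v₁ | v₂ | v₃ | z] and row-reduce.
Back-substitution yields (c₁, c₂, c₃) = (-3, -3, -4).

z = -3v₁ - 3v₂ - 4v₃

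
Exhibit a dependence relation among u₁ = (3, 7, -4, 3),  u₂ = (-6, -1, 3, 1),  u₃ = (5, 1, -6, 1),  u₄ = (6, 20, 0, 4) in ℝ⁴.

Solve the homogeneous system with u₁, u₂, u₃, u₄ as columns by row-reducing the coefficient matrix.
One solution (up to scaling) is (3, -2, -3, -1).

3u₁ - 2u₂ - 3u₃ - u₄ = 0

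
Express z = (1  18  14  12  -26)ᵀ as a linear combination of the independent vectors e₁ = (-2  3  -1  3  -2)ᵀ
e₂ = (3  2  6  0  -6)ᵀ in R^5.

z = 4e₁ + 3e₂

Write z = c₁e₁ + c₂e₂ and equate components.
Row-reducing the augmented matrix gives the unique coefficients (c₁, c₂) = (4, 3).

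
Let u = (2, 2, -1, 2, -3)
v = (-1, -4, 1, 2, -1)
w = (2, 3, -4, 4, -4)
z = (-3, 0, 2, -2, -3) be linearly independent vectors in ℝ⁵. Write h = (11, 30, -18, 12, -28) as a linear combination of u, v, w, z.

h = 3u - 3v + 4w + 2z

Set up the augmented matrix [u | v | w | z | h] and row-reduce.
The system has the unique solution (a₁, …, a₄) = (3, -3, 4, 2).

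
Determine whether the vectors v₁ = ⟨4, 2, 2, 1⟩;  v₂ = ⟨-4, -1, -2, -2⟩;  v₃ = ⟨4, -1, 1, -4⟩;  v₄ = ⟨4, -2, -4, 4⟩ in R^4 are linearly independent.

Row-reduce the matrix whose columns are v₁, v₂, v₃, v₄.
The reduction yields 4 nonzero rows, so the rank is 4.
Since rank = 4 (the number of vectors), the set is linearly independent.

linearly independent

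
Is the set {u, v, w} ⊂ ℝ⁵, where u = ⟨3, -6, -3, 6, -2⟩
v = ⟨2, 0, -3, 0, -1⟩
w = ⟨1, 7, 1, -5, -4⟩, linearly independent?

linearly independent

Row-reduce the matrix whose columns are u, v, w.
The reduction yields 3 nonzero rows, so the rank is 3.
Since rank = 3 (the number of vectors), the set is linearly independent.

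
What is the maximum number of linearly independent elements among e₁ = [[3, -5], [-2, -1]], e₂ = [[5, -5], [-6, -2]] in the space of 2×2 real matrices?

2

Represent each element by its coordinate vector in ℝ⁴.
Apply Gaussian elimination to the matrix whose rows are e₁, e₂.
There are 2 pivot columns, so rank = 2.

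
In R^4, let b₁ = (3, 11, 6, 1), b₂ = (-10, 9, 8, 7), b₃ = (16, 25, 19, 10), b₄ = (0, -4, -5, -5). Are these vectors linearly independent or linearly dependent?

The matrix [b₁|b₂|b₃|b₄] has determinant 0.
A zero determinant means the columns are linearly dependent.

linearly dependent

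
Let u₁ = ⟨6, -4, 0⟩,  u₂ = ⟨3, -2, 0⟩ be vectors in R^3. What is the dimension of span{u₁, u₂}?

1

Form the matrix with u₁, u₂ as columns and reduce.
Reduction leaves 1 leading entry, giving rank 1.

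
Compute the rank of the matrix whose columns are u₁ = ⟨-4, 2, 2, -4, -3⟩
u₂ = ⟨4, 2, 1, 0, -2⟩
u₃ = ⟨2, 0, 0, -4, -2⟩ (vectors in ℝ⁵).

Put the 5×3 matrix [u₁|u₂|u₃] into echelon form.
Exactly 3 pivots survive; hence the rank is 3.

rank 3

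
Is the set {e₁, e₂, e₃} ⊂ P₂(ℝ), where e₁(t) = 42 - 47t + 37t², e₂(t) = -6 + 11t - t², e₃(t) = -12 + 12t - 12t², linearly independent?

linearly dependent

Take coordinates with respect to the standard basis {1, t, t²}.
Place the vectors as rows of a 3×3 matrix and reduce to echelon form.
The reduction yields 2 nonzero rows, so the rank is 2.
Since rank 2 < 3, the set is linearly dependent.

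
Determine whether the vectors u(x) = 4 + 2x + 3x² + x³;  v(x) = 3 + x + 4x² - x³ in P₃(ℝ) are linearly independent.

Write each element as a coordinate vector in ℝ⁴ using {1, x, …, x³}.
Row-reduce the matrix whose columns are u, v.
The reduction yields 2 nonzero rows, so the rank is 2.
Since rank = 2 (the number of vectors), the set is linearly independent.

linearly independent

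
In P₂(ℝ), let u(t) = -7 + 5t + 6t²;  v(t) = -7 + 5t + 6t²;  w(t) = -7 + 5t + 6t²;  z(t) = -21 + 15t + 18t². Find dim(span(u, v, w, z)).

dim = 1

Represent each element by its coordinate vector in ℝ³.
Put the 3×4 matrix [u|v|w|z] into echelon form.
Exactly 1 pivot survives; hence the rank is 1.
(With 4 elements in a 3-dimensional space the rank is at most 3.)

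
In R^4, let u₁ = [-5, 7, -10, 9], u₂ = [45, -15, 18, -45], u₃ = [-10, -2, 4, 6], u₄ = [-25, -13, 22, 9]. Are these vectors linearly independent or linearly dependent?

Form the 4×4 matrix with these as columns; its determinant is 0.
A zero determinant means the columns are linearly dependent.

linearly dependent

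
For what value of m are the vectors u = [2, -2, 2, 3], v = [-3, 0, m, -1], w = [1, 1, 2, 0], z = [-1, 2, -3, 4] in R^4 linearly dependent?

m = -5

The vectors are dependent exactly when the determinant of the matrix with rows u, v, w, z vanishes.
Cofactor expansion gives det = -25*m - 125.
Solving -25*m - 125 = 0 yields m = -5.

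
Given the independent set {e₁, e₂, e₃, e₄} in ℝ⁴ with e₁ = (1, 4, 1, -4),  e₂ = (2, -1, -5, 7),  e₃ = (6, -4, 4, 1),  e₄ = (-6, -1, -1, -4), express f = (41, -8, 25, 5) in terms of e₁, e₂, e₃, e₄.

f = e₁ - e₂ + 4e₃ - 3e₄

Set up the augmented matrix [e₁ | e₂ | e₃ | e₄ | f] and row-reduce.
The system has the unique solution (α₁, …, α₄) = (1, -1, 4, -3).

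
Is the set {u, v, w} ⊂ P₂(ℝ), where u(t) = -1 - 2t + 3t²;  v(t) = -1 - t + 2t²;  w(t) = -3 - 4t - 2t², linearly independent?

linearly independent

Take coordinates with respect to the standard basis {1, t, t²}.
Form the 3×3 matrix with these as columns; its determinant is 9.
A nonzero determinant means the columns are linearly independent.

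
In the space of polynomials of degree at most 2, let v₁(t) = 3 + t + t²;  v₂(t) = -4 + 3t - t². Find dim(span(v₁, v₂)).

Use coordinates relative to {1, t, t²}.
Form the matrix with v₁, v₂ as columns and reduce.
Exactly 2 pivots survive; hence the rank is 2.

dim = 2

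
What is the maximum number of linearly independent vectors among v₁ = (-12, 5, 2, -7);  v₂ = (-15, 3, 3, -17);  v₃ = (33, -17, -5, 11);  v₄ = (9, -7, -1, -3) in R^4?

2

Form the matrix with v₁, v₂, v₃, v₄ as columns and reduce.
Reduction leaves 2 leading entries, giving rank 2.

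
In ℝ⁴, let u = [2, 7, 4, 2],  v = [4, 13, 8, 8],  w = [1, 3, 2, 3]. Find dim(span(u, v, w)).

2

Put the 4×3 matrix [u|v|w] into echelon form.
Exactly 2 pivots survive; hence the rank is 2.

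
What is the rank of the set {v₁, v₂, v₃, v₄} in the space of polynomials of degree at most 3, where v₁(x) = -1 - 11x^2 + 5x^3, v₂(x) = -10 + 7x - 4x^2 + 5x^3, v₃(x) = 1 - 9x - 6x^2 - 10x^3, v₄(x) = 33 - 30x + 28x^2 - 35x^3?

Use coordinates relative to {1, x, …, x^3}.
Form the matrix with v₁, v₂, v₃, v₄ as columns and reduce.
Reduction leaves 3 leading entries, giving rank 3.

3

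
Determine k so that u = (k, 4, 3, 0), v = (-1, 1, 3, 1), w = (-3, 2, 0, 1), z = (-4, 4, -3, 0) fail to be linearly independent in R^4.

The set is linearly dependent precisely when det[u; v; w; z] = 0.
Cofactor expansion gives det = 9*k + 12.
This vanishes exactly when k = -4/3.

k = -4/3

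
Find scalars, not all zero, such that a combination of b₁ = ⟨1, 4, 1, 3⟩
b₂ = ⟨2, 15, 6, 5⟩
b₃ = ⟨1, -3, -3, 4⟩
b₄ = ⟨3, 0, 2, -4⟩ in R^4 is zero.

Write the vectors as columns of a matrix and find a nonzero vector in its null space.
One solution (up to scaling) is (3, -1, -1, 0).

3b₁ - b₂ - b₃ = 0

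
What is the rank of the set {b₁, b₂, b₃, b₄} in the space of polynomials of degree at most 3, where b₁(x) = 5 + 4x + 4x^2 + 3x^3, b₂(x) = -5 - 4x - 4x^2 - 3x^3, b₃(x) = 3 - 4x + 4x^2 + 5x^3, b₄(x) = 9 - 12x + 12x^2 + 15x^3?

rank 2

Pass to coordinate vectors with respect to the basis {1, x, …, x^3}.
Apply Gaussian elimination to the matrix whose rows are b₁, b₂, b₃, b₄.
There are 2 pivot columns, so rank = 2.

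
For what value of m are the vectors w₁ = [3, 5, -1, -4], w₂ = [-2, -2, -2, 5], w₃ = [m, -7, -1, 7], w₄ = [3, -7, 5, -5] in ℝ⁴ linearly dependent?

Place the vectors as rows of a 4×4 matrix; dependence ⇔ determinant zero.
The determinant works out to 66*m + 186.
Setting this to zero gives m = -31/11.

m = -31/11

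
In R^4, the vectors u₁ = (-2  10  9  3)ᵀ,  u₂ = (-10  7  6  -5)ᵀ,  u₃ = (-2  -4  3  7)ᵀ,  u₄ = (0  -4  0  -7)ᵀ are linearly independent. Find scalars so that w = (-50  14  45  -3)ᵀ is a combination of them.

w = u₁ + 4u₂ + 4u₃ + 2u₄

Since u₁, u₂, u₃, u₄ are independent, the coefficients expressing w are uniquely determined by a linear system.
Back-substitution yields (a₁, …, a₄) = (1, 4, 4, 2).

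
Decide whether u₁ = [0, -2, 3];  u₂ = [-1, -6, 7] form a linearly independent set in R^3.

Row-reduce the matrix whose columns are u₁, u₂.
The reduction yields 2 nonzero rows, so the rank is 2.
Since rank = 2 (the number of vectors), the set is linearly independent.

linearly independent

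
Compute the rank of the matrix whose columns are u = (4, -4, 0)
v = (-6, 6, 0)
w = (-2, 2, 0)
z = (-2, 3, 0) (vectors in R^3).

rank 2

Row-reduce the 4×3 matrix with these as rows.
There are 2 pivot columns, so rank = 2.
(With 4 elements in a 3-dimensional space the rank is at most 3.)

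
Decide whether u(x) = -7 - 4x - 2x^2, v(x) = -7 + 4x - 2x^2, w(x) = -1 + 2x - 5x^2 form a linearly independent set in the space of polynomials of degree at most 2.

Take coordinates with respect to the standard basis {1, x, x^2}.
Row-reduce the matrix whose columns are u, v, w.
The reduction yields 3 nonzero rows, so the rank is 3.
Since rank = 3 (the number of vectors), the set is linearly independent.

linearly independent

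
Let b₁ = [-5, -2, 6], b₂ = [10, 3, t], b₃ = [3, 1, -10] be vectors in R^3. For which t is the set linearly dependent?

t = -44

Place the vectors as rows of a 3×3 matrix; dependence ⇔ determinant zero.
Cofactor expansion gives det = -t - 44.
Setting this to zero gives t = -44.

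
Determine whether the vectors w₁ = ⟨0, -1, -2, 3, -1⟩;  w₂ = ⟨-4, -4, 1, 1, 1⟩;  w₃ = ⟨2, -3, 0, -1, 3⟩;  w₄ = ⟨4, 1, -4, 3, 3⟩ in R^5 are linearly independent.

Row-reduce the matrix whose columns are w₁, w₂, w₃, w₄.
The reduction yields 4 nonzero rows, so the rank is 4.
Since rank = 4 (the number of vectors), the set is linearly independent.

linearly independent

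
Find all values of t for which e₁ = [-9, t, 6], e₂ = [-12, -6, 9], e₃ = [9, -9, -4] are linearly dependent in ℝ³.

t = -9/11

The vectors are dependent exactly when the determinant of the matrix with rows e₁, e₂, e₃ vanishes.
The determinant works out to 33*t + 27.
Setting this to zero gives t = -9/11.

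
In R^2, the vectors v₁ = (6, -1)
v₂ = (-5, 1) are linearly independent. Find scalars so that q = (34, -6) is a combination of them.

Write q = c₁v₁ + c₂v₂ and equate components.
The system has the unique solution (c₁, c₂) = (4, -2).

q = 4v₁ - 2v₂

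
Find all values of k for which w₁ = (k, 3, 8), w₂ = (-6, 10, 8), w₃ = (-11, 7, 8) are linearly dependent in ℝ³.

Place the vectors as rows of a 3×3 matrix; dependence ⇔ determinant zero.
Cofactor expansion gives det = 24*k + 424.
Solving 24*k + 424 = 0 yields k = -53/3.

k = -53/3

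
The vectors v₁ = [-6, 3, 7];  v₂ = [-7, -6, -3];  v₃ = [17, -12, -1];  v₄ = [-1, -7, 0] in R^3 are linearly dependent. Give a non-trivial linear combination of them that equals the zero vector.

v₁ + 2v₂ + v₃ - 3v₄ = 0

Set up α₁v₁ + … + α₄v₄ = 0 and solve the homogeneous system.
A generator of the null space is (1, 2, 1, -3).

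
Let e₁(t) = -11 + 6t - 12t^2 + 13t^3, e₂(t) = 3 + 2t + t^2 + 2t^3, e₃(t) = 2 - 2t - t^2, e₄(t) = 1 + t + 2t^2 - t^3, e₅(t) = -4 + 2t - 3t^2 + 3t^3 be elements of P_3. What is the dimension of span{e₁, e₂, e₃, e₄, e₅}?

Represent each element by its coordinate vector in ℝ⁴.
Put the 4×5 matrix [e₁|e₂|e₃|e₄|e₅] into echelon form.
There are 4 pivot columns, so rank = 4.
(With 5 elements in a 4-dimensional space the rank is at most 4.)

dim = 4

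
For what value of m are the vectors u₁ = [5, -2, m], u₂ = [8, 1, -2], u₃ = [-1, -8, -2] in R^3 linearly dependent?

The vectors are dependent exactly when the determinant of the matrix with rows u₁, u₂, u₃ vanishes.
Expanding, det = -63*m - 126.
Setting this to zero gives m = -2.

m = -2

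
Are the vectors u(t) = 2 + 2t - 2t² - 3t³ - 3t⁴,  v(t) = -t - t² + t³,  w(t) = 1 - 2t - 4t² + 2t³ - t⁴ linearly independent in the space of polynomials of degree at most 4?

Take coordinates with respect to the standard basis {1, t, …, t⁴}.
Place the vectors as rows of a 3×5 matrix and reduce to echelon form.
The reduction yields 3 nonzero rows, so the rank is 3.
Since rank = 3 (the number of vectors), the set is linearly independent.

linearly independent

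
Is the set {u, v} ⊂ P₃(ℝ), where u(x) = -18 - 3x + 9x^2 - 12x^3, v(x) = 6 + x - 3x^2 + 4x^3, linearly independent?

linearly dependent

Write each element as a coordinate vector in ℝ⁴ using {1, x, …, x^3}.
Place the vectors as rows of a 2×4 matrix and reduce to echelon form.
The reduction yields 1 nonzero row, so the rank is 1.
Since rank 1 < 2, the set is linearly dependent.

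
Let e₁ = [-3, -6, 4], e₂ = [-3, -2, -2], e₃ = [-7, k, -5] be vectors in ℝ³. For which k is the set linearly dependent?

k = -40/9

Dependence holds iff the 3×3 matrix [e₁ e₂ e₃] is singular.
Cofactor expansion gives det = -18*k - 80.
Setting this to zero gives k = -40/9.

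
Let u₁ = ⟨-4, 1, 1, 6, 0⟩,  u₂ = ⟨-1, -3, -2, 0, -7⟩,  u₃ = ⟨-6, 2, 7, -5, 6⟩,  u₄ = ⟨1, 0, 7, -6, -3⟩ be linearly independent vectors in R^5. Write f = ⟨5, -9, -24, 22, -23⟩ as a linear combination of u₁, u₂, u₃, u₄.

f = u₁ + 2u₂ - 2u₃ - u₄

Set up the augmented matrix [u₁ | u₂ | u₃ | u₄ | f] and row-reduce.
Back-substitution yields (α₁, …, α₄) = (1, 2, -2, -1).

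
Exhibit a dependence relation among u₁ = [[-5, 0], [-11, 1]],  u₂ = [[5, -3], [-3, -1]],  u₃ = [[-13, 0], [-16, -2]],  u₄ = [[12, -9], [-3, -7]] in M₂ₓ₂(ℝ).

2u₁ - 3u₂ - u₃ + u₄ = 0

Pass to coordinate vectors relative to the basis {E₁₁, E₁₂, E₂₁, E₂₂}.
Row-reduce the matrix with u₁, u₂, u₃, u₄ as columns; the null space gives the coefficients.
One solution (up to scaling) is (2, -3, -1, 1).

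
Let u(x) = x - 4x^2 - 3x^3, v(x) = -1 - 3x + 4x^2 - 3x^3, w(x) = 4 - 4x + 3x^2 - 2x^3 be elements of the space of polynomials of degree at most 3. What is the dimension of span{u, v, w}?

dim = 3

Represent each element by its coordinate vector in ℝ⁴.
Row-reduce the 3×4 matrix with these as rows.
Reduction leaves 3 leading entries, giving rank 3.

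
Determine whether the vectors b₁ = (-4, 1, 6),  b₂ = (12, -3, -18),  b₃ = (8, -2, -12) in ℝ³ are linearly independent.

linearly dependent

The matrix [b₁|b₂|b₃] has determinant 0.
A zero determinant means the columns are linearly dependent.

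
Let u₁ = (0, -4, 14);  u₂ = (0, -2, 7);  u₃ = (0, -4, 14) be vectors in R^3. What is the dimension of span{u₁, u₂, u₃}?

Put the 3×3 matrix [u₁|u₂|u₃] into echelon form.
The echelon form has 1 nonzero row, so the rank is 1.

dim = 1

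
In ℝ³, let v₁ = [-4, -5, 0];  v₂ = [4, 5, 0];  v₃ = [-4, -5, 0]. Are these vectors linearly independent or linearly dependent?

linearly dependent

Form the 3×3 matrix with these as columns; its determinant is 0.
A zero determinant means the columns are linearly dependent.
Indeed v₁ + v₂ = 0.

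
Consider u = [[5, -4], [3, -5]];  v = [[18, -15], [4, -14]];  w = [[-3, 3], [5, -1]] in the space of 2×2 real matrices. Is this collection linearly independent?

Write each element as a coordinate vector in ℝ⁴ using {E₁₁, E₁₂, E₂₁, E₂₂}.
Place the vectors as rows of a 3×4 matrix and reduce to echelon form.
The reduction yields 2 nonzero rows, so the rank is 2.
Since rank 2 < 3, the set is linearly dependent.
Indeed 3u - v - w = 0.

linearly dependent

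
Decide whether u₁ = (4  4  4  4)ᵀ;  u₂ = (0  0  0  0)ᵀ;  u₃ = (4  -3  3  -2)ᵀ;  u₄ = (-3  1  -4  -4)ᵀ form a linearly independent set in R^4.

One of the vectors is the zero vector, so the set is linearly dependent.

linearly dependent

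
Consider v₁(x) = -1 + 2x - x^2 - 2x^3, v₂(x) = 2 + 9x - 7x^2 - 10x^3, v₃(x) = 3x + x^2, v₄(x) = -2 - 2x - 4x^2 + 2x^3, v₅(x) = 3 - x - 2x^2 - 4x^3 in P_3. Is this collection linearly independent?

Write each element as a coordinate vector in ℝ⁴ using {1, x, …, x^3}.
There are 5 vectors in a 4-dimensional space, so they cannot be linearly independent.

linearly dependent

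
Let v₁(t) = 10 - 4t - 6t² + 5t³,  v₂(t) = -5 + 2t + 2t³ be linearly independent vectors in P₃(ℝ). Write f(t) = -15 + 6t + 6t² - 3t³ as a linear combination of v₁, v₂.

f = -v₁ + v₂

Identify each element with its coordinate vector in ℝ⁴ via {1, t, …, t³}.
Write f = c₁v₁ + c₂v₂ and equate components.
Back-substitution yields (c₁, c₂) = (-1, 1).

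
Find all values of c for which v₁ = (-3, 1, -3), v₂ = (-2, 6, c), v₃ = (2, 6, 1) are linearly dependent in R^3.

c = -14/5

Place the vectors as rows of a 3×3 matrix; dependence ⇔ determinant zero.
Cofactor expansion gives det = 20*c + 56.
This vanishes exactly when c = -14/5.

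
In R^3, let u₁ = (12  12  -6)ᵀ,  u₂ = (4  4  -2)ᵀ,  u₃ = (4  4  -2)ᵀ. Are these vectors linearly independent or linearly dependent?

linearly dependent

Place the vectors as rows of a 3×3 matrix and reduce to echelon form.
The reduction yields 1 nonzero row, so the rank is 1.
Since rank 1 < 3, the set is linearly dependent.
Indeed u₁ - 3u₂ = 0.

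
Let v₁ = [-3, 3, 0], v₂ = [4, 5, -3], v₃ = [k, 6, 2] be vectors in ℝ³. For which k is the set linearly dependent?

k = -12

Place the vectors as rows of a 3×3 matrix; dependence ⇔ determinant zero.
Cofactor expansion gives det = -9*k - 108.
Setting this to zero gives k = -12.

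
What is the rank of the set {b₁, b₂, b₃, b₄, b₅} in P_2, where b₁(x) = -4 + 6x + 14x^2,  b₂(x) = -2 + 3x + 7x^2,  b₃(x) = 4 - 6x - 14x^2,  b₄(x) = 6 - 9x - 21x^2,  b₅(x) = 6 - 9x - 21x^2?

Pass to coordinate vectors with respect to the basis {1, x, x^2}.
Form the matrix with b₁, b₂, b₃, b₄, b₅ as columns and reduce.
Reduction leaves 1 leading entry, giving rank 1.
(With 5 elements in a 3-dimensional space the rank is at most 3.)

rank 1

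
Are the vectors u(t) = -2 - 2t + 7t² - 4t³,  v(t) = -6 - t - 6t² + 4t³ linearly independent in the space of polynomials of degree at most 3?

Write each element as a coordinate vector in ℝ⁴ using {1, t, …, t³}.
Row-reduce the matrix whose columns are u, v.
The reduction yields 2 nonzero rows, so the rank is 2.
Since rank = 2 (the number of vectors), the set is linearly independent.

linearly independent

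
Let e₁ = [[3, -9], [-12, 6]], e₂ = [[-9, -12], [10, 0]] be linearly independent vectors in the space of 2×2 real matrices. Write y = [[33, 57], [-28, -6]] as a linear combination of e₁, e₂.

y = -e₁ - 4e₂

Work in coordinates with respect to the standard basis {E₁₁, E₁₂, E₂₁, E₂₂}.
Set up the augmented matrix [e₁ | e₂ | y] and row-reduce.
Row-reducing the augmented matrix gives the unique coefficients (a₁, a₂) = (-1, -4).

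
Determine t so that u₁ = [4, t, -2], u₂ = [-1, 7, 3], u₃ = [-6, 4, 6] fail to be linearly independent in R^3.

Place the vectors as rows of a 3×3 matrix; dependence ⇔ determinant zero.
Cofactor expansion gives det = 44 - 12*t.
Setting this to zero gives t = 11/3.

t = 11/3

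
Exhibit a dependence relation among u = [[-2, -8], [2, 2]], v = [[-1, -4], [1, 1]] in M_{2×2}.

Take coordinates with respect to {E₁₁, E₁₂, E₂₁, E₂₂}.
Row-reduce the matrix with u, v as columns; the null space gives the coefficients.
A generator of the null space is (1, -2).

u - 2v = 0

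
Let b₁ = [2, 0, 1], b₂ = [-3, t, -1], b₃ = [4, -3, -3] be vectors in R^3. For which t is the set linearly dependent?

Place the vectors as rows of a 3×3 matrix; dependence ⇔ determinant zero.
The determinant works out to 3 - 10*t.
Solving 3 - 10*t = 0 yields t = 3/10.

t = 3/10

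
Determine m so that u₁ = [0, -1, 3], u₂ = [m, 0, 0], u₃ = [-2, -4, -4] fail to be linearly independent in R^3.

The vectors are dependent exactly when the determinant of the matrix with rows u₁, u₂, u₃ vanishes.
Expanding, det = -16*m.
This vanishes exactly when m = 0.

m = 0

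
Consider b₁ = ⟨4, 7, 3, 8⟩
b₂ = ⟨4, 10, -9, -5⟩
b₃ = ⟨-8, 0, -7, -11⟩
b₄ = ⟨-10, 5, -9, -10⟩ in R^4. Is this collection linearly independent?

linearly independent

Row-reduce the matrix whose columns are b₁, b₂, b₃, b₄.
The reduction yields 4 nonzero rows, so the rank is 4.
Since rank = 4 (the number of vectors), the set is linearly independent.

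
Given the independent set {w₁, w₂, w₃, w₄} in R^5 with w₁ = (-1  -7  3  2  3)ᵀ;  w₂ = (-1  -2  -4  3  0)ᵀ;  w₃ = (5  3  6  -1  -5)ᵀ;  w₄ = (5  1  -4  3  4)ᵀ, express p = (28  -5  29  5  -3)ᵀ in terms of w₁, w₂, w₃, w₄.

p = 3w₁ - w₂ + 4w₃ + 2w₄

Since w₁, w₂, w₃, w₄ are independent, the coefficients expressing p are uniquely determined by a linear system.
The system has the unique solution (a₁, …, a₄) = (3, -1, 4, 2).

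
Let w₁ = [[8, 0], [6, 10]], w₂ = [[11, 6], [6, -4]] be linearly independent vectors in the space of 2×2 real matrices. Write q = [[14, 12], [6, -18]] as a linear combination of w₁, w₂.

Take coordinate vectors relative to {E₁₁, E₁₂, E₂₁, E₂₂}.
Since w₁, w₂ are independent, the coefficients expressing q are uniquely determined by a linear system.
The system has the unique solution (α₁, α₂) = (-1, 2).

q = -w₁ + 2w₂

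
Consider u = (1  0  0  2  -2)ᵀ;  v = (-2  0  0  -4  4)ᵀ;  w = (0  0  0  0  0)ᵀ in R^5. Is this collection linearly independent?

One of the vectors is the zero vector, so the set is linearly dependent.

linearly dependent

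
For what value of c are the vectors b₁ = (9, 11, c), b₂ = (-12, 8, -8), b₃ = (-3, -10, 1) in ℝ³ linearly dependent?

c = 7/4

Place the vectors as rows of a 3×3 matrix; dependence ⇔ determinant zero.
Cofactor expansion gives det = 144*c - 252.
This vanishes exactly when c = 7/4.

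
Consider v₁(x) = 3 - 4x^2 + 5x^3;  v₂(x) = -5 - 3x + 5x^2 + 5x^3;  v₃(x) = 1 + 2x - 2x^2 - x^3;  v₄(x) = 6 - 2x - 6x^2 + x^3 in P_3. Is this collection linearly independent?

Take coordinates with respect to the standard basis {1, x, …, x^3}.
Row-reduce the matrix whose columns are v₁, v₂, v₃, v₄.
The reduction yields 4 nonzero rows, so the rank is 4.
Since rank = 4 (the number of vectors), the set is linearly independent.

linearly independent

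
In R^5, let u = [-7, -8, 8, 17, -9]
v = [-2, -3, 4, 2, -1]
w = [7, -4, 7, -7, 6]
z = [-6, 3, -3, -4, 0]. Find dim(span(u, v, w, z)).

dim = 3

Form the matrix with u, v, w, z as columns and reduce.
Reduction leaves 3 leading entries, giving rank 3.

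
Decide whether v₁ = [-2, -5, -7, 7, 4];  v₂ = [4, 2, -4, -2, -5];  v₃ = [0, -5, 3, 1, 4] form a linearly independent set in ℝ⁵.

Place the vectors as rows of a 3×5 matrix and reduce to echelon form.
The reduction yields 3 nonzero rows, so the rank is 3.
Since rank = 3 (the number of vectors), the set is linearly independent.

linearly independent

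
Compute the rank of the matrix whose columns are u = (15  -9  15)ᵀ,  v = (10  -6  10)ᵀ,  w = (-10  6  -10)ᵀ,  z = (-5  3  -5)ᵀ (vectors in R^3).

Row-reduce the 4×3 matrix with these as rows.
Exactly 1 pivot survives; hence the rank is 1.
(With 4 elements in a 3-dimensional space the rank is at most 3.)

rank 1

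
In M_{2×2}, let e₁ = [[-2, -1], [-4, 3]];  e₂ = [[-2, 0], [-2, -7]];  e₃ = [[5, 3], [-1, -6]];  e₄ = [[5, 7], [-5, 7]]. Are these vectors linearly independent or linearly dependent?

linearly independent

Write each element as a coordinate vector in ℝ⁴ using {E₁₁, E₁₂, E₂₁, E₂₂}.
The matrix [e₁|e₂|e₃|e₄] has determinant 1116.
A nonzero determinant means the columns are linearly independent.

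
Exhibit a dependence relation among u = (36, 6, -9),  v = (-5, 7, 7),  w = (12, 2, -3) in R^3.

Write the vectors as columns of a matrix and find a nonzero vector in its null space.
One solution (up to scaling) is (1, 0, -3).

u - 3w = 0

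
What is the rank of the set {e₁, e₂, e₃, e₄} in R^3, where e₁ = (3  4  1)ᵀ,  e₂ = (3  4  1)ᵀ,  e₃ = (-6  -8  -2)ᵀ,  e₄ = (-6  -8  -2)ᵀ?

1

Put the 3×4 matrix [e₁|e₂|e₃|e₄] into echelon form.
Reduction leaves 1 leading entry, giving rank 1.
(With 4 elements in a 3-dimensional space the rank is at most 3.)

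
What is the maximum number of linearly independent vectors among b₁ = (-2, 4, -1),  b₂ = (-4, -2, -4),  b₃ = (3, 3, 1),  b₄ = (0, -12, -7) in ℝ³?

Row-reduce the 4×3 matrix with these as rows.
The echelon form has 3 nonzero rows, so the rank is 3.
(With 4 elements in a 3-dimensional space the rank is at most 3.)

3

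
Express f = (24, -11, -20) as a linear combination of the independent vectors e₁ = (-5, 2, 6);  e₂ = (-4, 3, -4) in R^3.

Solve the system with e₁, e₂ as columns and f as the right-hand side.
Row-reducing the augmented matrix gives the unique coefficients (a₁, a₂) = (-4, -1).

f = -4e₁ - e₂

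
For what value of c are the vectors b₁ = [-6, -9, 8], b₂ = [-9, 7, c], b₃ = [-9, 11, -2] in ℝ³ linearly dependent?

Place the vectors as rows of a 3×3 matrix; dependence ⇔ determinant zero.
Expanding, det = 147*c - 42.
This vanishes exactly when c = 2/7.

c = 2/7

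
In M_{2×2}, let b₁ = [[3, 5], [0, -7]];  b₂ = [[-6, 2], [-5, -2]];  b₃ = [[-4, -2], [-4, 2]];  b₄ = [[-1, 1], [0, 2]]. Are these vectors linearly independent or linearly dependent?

linearly independent

Take coordinates with respect to the standard basis {E₁₁, E₁₂, E₂₁, E₂₂}.
The matrix [b₁|b₂|b₃|b₄] has determinant -194.
A nonzero determinant means the columns are linearly independent.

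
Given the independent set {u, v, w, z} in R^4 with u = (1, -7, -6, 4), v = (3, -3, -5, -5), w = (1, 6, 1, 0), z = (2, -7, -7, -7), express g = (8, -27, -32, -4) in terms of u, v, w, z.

g = 3u - v + 2w + 3z

Write g = c₁u + … + c₄z and equate components.
Back-substitution yields (c₁, …, c₄) = (3, -1, 2, 3).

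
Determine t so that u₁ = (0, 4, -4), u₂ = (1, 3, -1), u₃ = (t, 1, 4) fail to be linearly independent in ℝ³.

The set is linearly dependent precisely when det[u₁; u₂; u₃] = 0.
Cofactor expansion gives det = 8*t - 20.
Setting this to zero gives t = 5/2.

t = 5/2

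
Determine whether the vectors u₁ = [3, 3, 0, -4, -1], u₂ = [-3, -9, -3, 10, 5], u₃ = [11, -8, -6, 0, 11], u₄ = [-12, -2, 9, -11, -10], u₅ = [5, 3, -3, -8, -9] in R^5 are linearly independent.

Form the 5×5 matrix with these as columns; its determinant is -2190.
A nonzero determinant means the columns are linearly independent.

linearly independent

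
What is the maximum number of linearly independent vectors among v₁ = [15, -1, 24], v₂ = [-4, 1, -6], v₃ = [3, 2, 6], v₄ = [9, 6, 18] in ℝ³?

Form the matrix with v₁, v₂, v₃, v₄ as columns and reduce.
Reduction leaves 2 leading entries, giving rank 2.
(With 4 elements in a 3-dimensional space the rank is at most 3.)

2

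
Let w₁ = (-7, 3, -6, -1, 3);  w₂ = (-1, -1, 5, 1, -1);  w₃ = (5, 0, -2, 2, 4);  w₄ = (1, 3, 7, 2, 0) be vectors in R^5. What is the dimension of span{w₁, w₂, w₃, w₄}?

4

Form the matrix with w₁, w₂, w₃, w₄ as columns and reduce.
There are 4 pivot columns, so rank = 4.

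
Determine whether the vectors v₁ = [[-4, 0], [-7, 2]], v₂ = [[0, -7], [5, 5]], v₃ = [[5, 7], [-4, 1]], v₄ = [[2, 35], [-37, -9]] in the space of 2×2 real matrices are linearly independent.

Write each element as a coordinate vector in ℝ⁴ using {E₁₁, E₁₂, E₂₁, E₂₂}.
Form the 4×4 matrix with these as columns; its determinant is 0.
A zero determinant means the columns are linearly dependent.

linearly dependent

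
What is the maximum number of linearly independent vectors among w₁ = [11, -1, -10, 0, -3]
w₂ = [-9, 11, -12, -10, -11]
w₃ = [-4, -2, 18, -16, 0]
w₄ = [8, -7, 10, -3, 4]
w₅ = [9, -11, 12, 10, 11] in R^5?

3

Form the matrix with w₁, w₂, w₃, w₄, w₅ as columns and reduce.
There are 3 pivot columns, so rank = 3.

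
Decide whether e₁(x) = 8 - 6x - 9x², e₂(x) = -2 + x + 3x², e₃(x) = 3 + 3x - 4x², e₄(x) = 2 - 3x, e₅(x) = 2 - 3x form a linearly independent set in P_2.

linearly dependent

Take coordinates with respect to the standard basis {1, x, x²}.
There are 5 vectors in a 3-dimensional space, so they cannot be linearly independent.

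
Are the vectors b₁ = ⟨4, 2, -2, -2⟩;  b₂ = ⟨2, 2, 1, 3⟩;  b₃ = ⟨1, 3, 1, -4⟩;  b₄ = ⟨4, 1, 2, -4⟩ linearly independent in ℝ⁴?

linearly independent

The matrix [b₁|b₂|b₃|b₄] has determinant 296.
A nonzero determinant means the columns are linearly independent.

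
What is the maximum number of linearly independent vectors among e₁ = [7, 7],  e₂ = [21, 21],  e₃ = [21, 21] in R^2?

Apply Gaussian elimination to the matrix whose rows are e₁, e₂, e₃.
Exactly 1 pivot survives; hence the rank is 1.
(With 3 elements in a 2-dimensional space the rank is at most 2.)

1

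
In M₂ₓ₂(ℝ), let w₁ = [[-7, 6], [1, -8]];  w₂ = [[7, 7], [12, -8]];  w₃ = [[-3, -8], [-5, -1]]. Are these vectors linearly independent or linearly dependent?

Write each element as a coordinate vector in ℝ⁴ using {E₁₁, E₁₂, E₂₁, E₂₂}.
Row-reduce the matrix whose columns are w₁, w₂, w₃.
The reduction yields 3 nonzero rows, so the rank is 3.
Since rank = 3 (the number of vectors), the set is linearly independent.

linearly independent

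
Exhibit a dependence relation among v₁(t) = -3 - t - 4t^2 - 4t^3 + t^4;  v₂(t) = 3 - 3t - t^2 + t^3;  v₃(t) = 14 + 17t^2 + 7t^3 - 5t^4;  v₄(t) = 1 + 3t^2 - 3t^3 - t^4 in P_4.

3v₁ - v₂ + v₃ - 2v₄ = 0

Pass to coordinate vectors relative to the basis {1, t, …, t^4}.
Set up α₁v₁ + … + α₄v₄ = 0 and solve the homogeneous system.
A generator of the null space is (3, -1, 1, -2).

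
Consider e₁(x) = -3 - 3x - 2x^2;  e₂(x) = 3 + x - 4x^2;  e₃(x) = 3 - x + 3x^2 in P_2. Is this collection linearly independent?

linearly independent

Take coordinates with respect to the standard basis {1, x, x^2}.
The matrix [e₁|e₂|e₃] has determinant 78.
A nonzero determinant means the columns are linearly independent.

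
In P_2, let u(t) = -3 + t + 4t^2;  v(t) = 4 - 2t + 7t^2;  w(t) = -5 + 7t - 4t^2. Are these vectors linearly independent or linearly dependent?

Write each element as a coordinate vector in ℝ³ using {1, t, t^2}.
Place the vectors as rows of a 3×3 matrix and reduce to echelon form.
The reduction yields 3 nonzero rows, so the rank is 3.
Since rank = 3 (the number of vectors), the set is linearly independent.

linearly independent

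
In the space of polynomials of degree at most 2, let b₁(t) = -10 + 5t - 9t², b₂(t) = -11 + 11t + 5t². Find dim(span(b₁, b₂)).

Use coordinates relative to {1, t, t²}.
Row-reduce the 2×3 matrix with these as rows.
There are 2 pivot columns, so rank = 2.

2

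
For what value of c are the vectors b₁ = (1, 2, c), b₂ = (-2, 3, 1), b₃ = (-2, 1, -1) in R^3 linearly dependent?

c = 3

The vectors are dependent exactly when the determinant of the matrix with rows b₁, b₂, b₃ vanishes.
Expanding, det = 4*c - 12.
Solving 4*c - 12 = 0 yields c = 3.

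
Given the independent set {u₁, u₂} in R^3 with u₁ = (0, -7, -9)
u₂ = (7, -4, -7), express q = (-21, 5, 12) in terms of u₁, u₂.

q = u₁ - 3u₂

Set up the augmented matrix [u₁ | u₂ | q] and row-reduce.
Row-reducing the augmented matrix gives the unique coefficients (a₁, a₂) = (1, -3).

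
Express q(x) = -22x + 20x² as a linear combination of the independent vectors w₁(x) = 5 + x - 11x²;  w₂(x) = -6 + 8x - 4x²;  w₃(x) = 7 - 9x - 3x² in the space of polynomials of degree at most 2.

Take coordinate vectors relative to {1, x, x²}.
Solve the system with w₁, w₂, w₃ as columns and q as the right-hand side.
Back-substitution yields (c₁, c₂, c₃) = (-3, 1, 3).

q = -3w₁ + w₂ + 3w₃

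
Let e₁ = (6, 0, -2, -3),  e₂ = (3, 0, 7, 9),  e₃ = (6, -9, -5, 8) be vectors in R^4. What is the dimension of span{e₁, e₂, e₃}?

dim = 3

Row-reduce the 3×4 matrix with these as rows.
The echelon form has 3 nonzero rows, so the rank is 3.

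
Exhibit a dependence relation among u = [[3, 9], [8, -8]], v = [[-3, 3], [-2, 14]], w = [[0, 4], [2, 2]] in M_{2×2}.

u + v - 3w = 0

Pass to coordinate vectors relative to the basis {E₁₁, E₁₂, E₂₁, E₂₂}.
Row-reduce the matrix with u, v, w as columns; the null space gives the coefficients.
One solution (up to scaling) is (1, 1, -3).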